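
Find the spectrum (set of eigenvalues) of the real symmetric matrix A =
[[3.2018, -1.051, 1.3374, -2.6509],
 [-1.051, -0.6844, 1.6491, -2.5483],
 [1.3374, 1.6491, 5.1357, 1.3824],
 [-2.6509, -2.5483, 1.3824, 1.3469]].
sigma(A) ≈ {-4, 2, 5, 6}

A is real symmetric, so its spectrum consists of real eigenvalues. Expanding the characteristic polynomial of the displayed matrix gives
  det(λ I - A) = p(λ) = λ^4 + (-9)λ^3 + (0)λ^2 + (147.998)λ + (-240).
Solving p(λ) = 0 yields eigenvalues ≈ -4, 2, 5, 6. (A is shown rounded to 4 decimals, so these recover the underlying integer eigenvalues to within that precision.)
Verification: the trace of A = 9 equals the sum of eigenvalues 9, and det(A) ≈ -240.0002 matches the eigenvalue product -240.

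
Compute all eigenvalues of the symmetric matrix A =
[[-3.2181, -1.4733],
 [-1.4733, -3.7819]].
sigma(A) ≈ {-5, -2}

A is real symmetric, so its spectrum consists of real eigenvalues. Expanding the characteristic polynomial of the displayed matrix gives
  det(λ I - A) = p(λ) = λ^2 + (7)λ + (10).
Solving p(λ) = 0 yields eigenvalues ≈ -5, -2. (A is shown rounded to 4 decimals, so these recover the underlying integer eigenvalues to within that precision.)
Verification: the trace of A = -7 equals the sum of eigenvalues -7, and det(A) ≈ 9.9999 matches the eigenvalue product 10.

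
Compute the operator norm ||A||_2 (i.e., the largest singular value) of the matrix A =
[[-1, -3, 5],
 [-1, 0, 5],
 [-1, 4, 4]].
||A||_2 ≈ 8.3068 (= sqrt(largest eigenvalue of A^T A))

||A||_2 = sigma_max(A) = sqrt(lambda_max(A^T A)). Form the symmetric matrix M = A^T A =
[[3, -1, -14],
 [-1, 25, 1],
 [-14, 1, 66]].
Its characteristic polynomial (trace, sum of principal 2x2 minors, determinant of M give the coefficients) is
  p(λ) = det(λ I - M) = λ^3 - 94λ^2 + 1725λ - 9.
No integer candidate from the rational root theorem (±divisors of 9) is a root, so the roots are irrational. The cubic discriminant is Δ = 5757175089 > 0, so there are three distinct real roots. p(0) = -9 and p(1) = 1623 have opposite signs, so a root lies in (0, 1); Newton's method refines it to λ ≈ 0.0052. p(24) = 1071 and p(25) = -9 have opposite signs, so a root lies in (24, 25); Newton's method refines it to λ ≈ 24.9918. p(69) = -9 and p(70) = 3141 have opposite signs, so a root lies in (69, 70); Newton's method refines it to λ ≈ 69.003. Check (Vieta): the three roots sum to 94, matching tr M = 94.
So the eigenvalues of A^T A are ≈ 0.0052, 24.9918, 69.003 (all ≥ 0, as they must be for A^T A). The largest is λ_max ≈ 69.003, hence ||A||_2 = sqrt(λ_max) ≈ 8.3068.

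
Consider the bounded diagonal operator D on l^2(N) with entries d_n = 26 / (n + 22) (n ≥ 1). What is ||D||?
||D|| = 26/23 (attained at n = 1)

For D diagonal, ||D|| = sup_n |d_n| = sup_n 26/(n + 22). This is positive and strictly decreasing in n, so the supremum is attained at n = 1: d_1 = 26/(1 + 22) = 26/23. Hence ||D|| = 26/23.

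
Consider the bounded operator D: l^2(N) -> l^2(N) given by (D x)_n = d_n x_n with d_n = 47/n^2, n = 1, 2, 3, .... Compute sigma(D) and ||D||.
sigma(D) = {47/n^2 : n ≥ 1} ∪ {0}; ||D|| = 47

A bounded diagonal operator on l^2 with diagonal entries d_n has spectrum equal to the closure of {d_n : n ≥ 1}: every d_n is an eigenvalue (with eigenvector e_n), so {d_n} ⊂ sigma(D); the spectrum is closed, so its closure is too; and for lambda not in the closure, (D - lambda I) has bounded inverse (the diagonal entries 1/(d_n - lambda) are bounded). For our sequence d_n = 47/n^2, n = 1, 2, 3, ...:
  - {d_n} = {47/n^2 : n ≥ 1}; the only limit point is 0
  - closure = {47/n^2 : n ≥ 1} ∪ {0}
For the norm: a diagonal operator has ||D|| = sup_n |d_n|. Here d_n = 47/n^2 is positive and decreasing, so sup_n |d_n| = d_1 = 47. So ||D|| = 47.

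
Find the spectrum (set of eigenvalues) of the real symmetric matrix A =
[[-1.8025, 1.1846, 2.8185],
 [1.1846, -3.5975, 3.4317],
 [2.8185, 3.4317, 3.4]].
sigma(A) ≈ {-5, -3, 6}

A is real symmetric, so its spectrum consists of real eigenvalues. Expanding the characteristic polynomial of the displayed matrix gives
  det(λ I - A) = p(λ) = λ^3 + (2)λ^2 + (-33)λ + (-89.9972).
Solving p(λ) = 0 yields eigenvalues ≈ -5, -3, 6. (A is shown rounded to 4 decimals, so these recover the underlying integer eigenvalues to within that precision.)
Verification: the trace of A = -2 equals the sum of eigenvalues -2, and det(A) ≈ 89.9972 matches the eigenvalue product 90.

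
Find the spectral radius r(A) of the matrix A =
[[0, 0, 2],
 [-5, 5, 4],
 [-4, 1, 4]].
r(A) ≈ 5.7219

The eigenvalues of A are the roots of its characteristic polynomial. With M = A (coefficients from the trace, the sum of principal 2x2 minors, and det A):
  p(λ) = det(λ I - M) = λ^3 - 9λ^2 + 24λ - 30.
No integer candidate from the rational root theorem (±divisors of 30) is a root, so the roots are irrational. The cubic discriminant is Δ = -3780 < 0, so there is one real root and a complex-conjugate pair. p(5) = -10 and p(6) = 6 have opposite signs, so a root lies in (5, 6); Newton's method refines it to λ ≈ 5.7219. Dividing out (λ - (5.7219)) leaves approximately λ^2 - 3.2781λ + 5.243. For λ^2 - 3.2781λ + 5.243 the discriminant is -10.2261. It is negative, so the remaining roots are the complex-conjugate pair λ ≈ 1.6391 ± 1.5989i. Their product equals the constant term, so |λ|^2 ≈ 5.243 and |λ| ≈ 2.2898.
Thus the eigenvalues (to 4 decimals) are 5.7219 (modulus 5.7219); 1.6391 ± 1.5989i (modulus 2.2898). The spectral radius is the largest modulus: r(A) ≈ 5.7219. (Cross-check: r(A) ≤ ||A||_2 ≈ 9.7494; equality holds whenever A is normal, though it can also hold for some non-normal A.)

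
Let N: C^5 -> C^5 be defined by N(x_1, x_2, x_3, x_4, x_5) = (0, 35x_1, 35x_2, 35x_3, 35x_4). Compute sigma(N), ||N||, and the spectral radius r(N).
sigma(N) = {0}; ||N|| = 35; r(N) = 0. (N is nilpotent with N^5 = 0.)

On C^5, N is a strictly lower-triangular matrix with 35 on the subdiagonal and zeros elsewhere, so its characteristic polynomial is lambda^5 and every eigenvalue is 0: sigma(N) = {0}. For the operator norm, N e_i = 35e_{i+1} for i = 1, ..., 4 and N e_5 = 0, so the singular values of N are 35 (with multiplicity 4) and 0; hence ||N|| = 35. The spectral radius r(N) = max|lambda| = 0. Note ||N|| > r(N) — characteristic of non-normal nilpotent operators. Indeed N^5 = 0.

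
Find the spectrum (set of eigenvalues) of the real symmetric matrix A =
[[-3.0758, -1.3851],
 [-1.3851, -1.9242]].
sigma(A) ≈ {-4, -1}

A is real symmetric, so its spectrum consists of real eigenvalues. Expanding the characteristic polynomial of the displayed matrix gives
  det(λ I - A) = p(λ) = λ^2 + (5)λ + (4).
Solving p(λ) = 0 yields eigenvalues ≈ -4, -1. (A is shown rounded to 4 decimals, so these recover the underlying integer eigenvalues to within that precision.)
Verification: the trace of A = -5 equals the sum of eigenvalues -5, and det(A) ≈ 4.0000 matches the eigenvalue product 4.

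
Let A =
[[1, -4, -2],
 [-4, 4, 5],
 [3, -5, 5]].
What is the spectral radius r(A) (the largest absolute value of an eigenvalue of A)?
r(A) ≈ 8.0161

The eigenvalues of A are the roots of its characteristic polynomial. With M = A (coefficients from the trace, the sum of principal 2x2 minors, and det A):
  p(λ) = det(λ I - M) = λ^3 - 10λ^2 + 44λ + 111.
No integer candidate from the rational root theorem (±divisors of 111) is a root, so the roots are irrational. The cubic discriminant is Δ = -914923 < 0, so there is one real root and a complex-conjugate pair. p(-2) = -25 and p(-1) = 56 have opposite signs, so a root lies in (-2, -1); Newton's method refines it to λ ≈ -1.7274. Dividing out (λ - (-1.7274)) leaves approximately λ^2 - 11.7274λ + 64.258. For λ^2 - 11.7274λ + 64.258 the discriminant is -119.5. It is negative, so the remaining roots are the complex-conjugate pair λ ≈ 5.8637 ± 5.4658i. Their product equals the constant term, so |λ|^2 ≈ 64.258 and |λ| ≈ 8.0161.
Thus the eigenvalues (to 4 decimals) are -1.7274 (modulus 1.7274); 5.8637 ± 5.4658i (modulus 8.0161). The spectral radius is the largest modulus: r(A) ≈ 8.0161. (Cross-check: r(A) ≤ ||A||_2 ≈ 9.0145; equality holds whenever A is normal, though it can also hold for some non-normal A.)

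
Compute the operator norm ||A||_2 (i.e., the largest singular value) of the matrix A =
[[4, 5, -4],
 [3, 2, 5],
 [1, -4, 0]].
||A||_2 ≈ 7.9447 (= sqrt(largest eigenvalue of A^T A))

||A||_2 = sigma_max(A) = sqrt(lambda_max(A^T A)). Form the symmetric matrix M = A^T A =
[[26, 22, -1],
 [22, 45, -10],
 [-1, -10, 41]].
Its characteristic polynomial (trace, sum of principal 2x2 minors, determinant of M give the coefficients) is
  p(λ) = det(λ I - M) = λ^3 - 112λ^2 + 3496λ - 25921.
No integer candidate from the rational root theorem (±divisors of 25921) is a root, so the roots are irrational. The cubic discriminant is Δ = 1280038757 > 0, so there are three distinct real roots. p(10) = -1161 and p(11) = 314 have opposite signs, so a root lies in (10, 11); Newton's method refines it to λ ≈ 10.7777. p(38) = 71 and p(39) = -610 have opposite signs, so a root lies in (38, 39); Newton's method refines it to λ ≈ 38.1038. p(63) = -154 and p(64) = 1215 have opposite signs, so a root lies in (63, 64); Newton's method refines it to λ ≈ 63.1184. Check (Vieta): the three roots sum to 112, matching tr M = 112.
So the eigenvalues of A^T A are ≈ 10.7777, 38.1038, 63.1184 (all ≥ 0, as they must be for A^T A). The largest is λ_max ≈ 63.1184, hence ||A||_2 = sqrt(λ_max) ≈ 7.9447.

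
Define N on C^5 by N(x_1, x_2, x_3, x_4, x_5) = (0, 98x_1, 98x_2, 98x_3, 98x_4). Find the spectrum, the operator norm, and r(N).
sigma(N) = {0}; ||N|| = 98; r(N) = 0. (N is nilpotent with N^5 = 0.)

On C^5, N is a strictly lower-triangular matrix with 98 on the subdiagonal and zeros elsewhere, so its characteristic polynomial is lambda^5 and every eigenvalue is 0: sigma(N) = {0}. For the operator norm, N e_i = 98e_{i+1} for i = 1, ..., 4 and N e_5 = 0, so the singular values of N are 98 (with multiplicity 4) and 0; hence ||N|| = 98. The spectral radius r(N) = max|lambda| = 0. Note ||N|| > r(N) — characteristic of non-normal nilpotent operators. Indeed N^5 = 0.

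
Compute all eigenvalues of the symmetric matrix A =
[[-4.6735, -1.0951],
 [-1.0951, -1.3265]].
sigma(A) ≈ {-5, -1}

A is real symmetric, so its spectrum consists of real eigenvalues. Expanding the characteristic polynomial of the displayed matrix gives
  det(λ I - A) = p(λ) = λ^2 + (6)λ + (5).
Solving p(λ) = 0 yields eigenvalues ≈ -5, -1. (A is shown rounded to 4 decimals, so these recover the underlying integer eigenvalues to within that precision.)
Verification: the trace of A = -6 equals the sum of eigenvalues -6, and det(A) ≈ 5.0002 matches the eigenvalue product 5.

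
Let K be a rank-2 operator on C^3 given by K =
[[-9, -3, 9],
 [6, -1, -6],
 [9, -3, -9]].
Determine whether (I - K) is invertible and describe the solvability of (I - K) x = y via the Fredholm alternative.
(I - K) is invertible (det(I - K) = 38 ≠ 0), so for every y in C^3 the equation (I - K) x = y has a unique solution.

K has rank 2 and factors as K = U V^T = u1 v1^T + u2 v2^T with u1 = (-3, 2, 3), v1 = (3, 1, -3), u2 = (0, -1, -2), v2 = (0, 3, 0) (multiplying out reproduces the displayed K). The nonzero eigenvalues of U V^T coincide with those of the 2 x 2 matrix G = V^T U = [[v1·u1, v1·u2], [v2·u1, v2·u2]] = [[-16, 5], [6, -3]], and by the Sylvester determinant identity det(I_3 - U V^T) = det(I_2 - V^T U) = det([[17, -5], [-6, 4]]) = (17)(4) - (-5)(-6) = 38. (Direct check: I - K =
[[10, 3, -9],
 [-6, 2, 6],
 [-9, 3, 10]]
has determinant 38.) The finite-dimensional Fredholm alternative says: either (I - K) is invertible, or ker(I - K) ≠ {0} and then range(I - K) = ker((I - K)^*)^⊥, with dim ker(I - K) = dim ker((I - K)^*). Since det(I - K) ≠ 0, 1 is not an eigenvalue of K and ker(I - K) = {0}, so we are in the first case: for every y there is a unique x = (I - K)^(-1) y. (Explicitly, by the Woodbury identity, (I - U V^T)^(-1) = I + U (I_2 - G)^(-1) V^T.)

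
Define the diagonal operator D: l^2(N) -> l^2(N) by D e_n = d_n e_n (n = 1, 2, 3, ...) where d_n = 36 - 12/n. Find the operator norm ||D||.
||D|| = 36

For a diagonal operator on l^2 with entries d_n, ||D|| = sup_n |d_n|. Here d_1 = 24, d_2 = 30, ..., and d_n = 36 - 12/n increases monotonically toward 36. All terms lie in [24, 36), so |d_n| = d_n and the supremum is the limit 36, which is not attained by any individual d_n. Hence ||D|| = 36.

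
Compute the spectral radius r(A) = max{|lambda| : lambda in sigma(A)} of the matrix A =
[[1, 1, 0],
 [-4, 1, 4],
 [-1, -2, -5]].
r(A) ≈ 3.7144

The eigenvalues of A are the roots of its characteristic polynomial. With M = A (coefficients from the trace, the sum of principal 2x2 minors, and det A):
  p(λ) = det(λ I - M) = λ^3 + 3λ^2 + 3λ + 21.
No integer candidate from the rational root theorem (±divisors of 21) is a root, so the roots are irrational. The cubic discriminant is Δ = -10800 < 0, so there is one real root and a complex-conjugate pair. p(-4) = -7 and p(-3) = 12 have opposite signs, so a root lies in (-4, -3); Newton's method refines it to λ ≈ -3.7144. Dividing out (λ - (-3.7144)) leaves approximately λ^2 - 0.7144λ + 5.6536. For λ^2 - 0.7144λ + 5.6536 the discriminant is -22.1042. It is negative, so the remaining roots are the complex-conjugate pair λ ≈ 0.3572 ± 2.3508i. Their product equals the constant term, so |λ|^2 ≈ 5.6536 and |λ| ≈ 2.3777.
Thus the eigenvalues (to 4 decimals) are -3.7144 (modulus 3.7144); 0.3572 ± 2.3508i (modulus 2.3777). The spectral radius is the largest modulus: r(A) ≈ 3.7144. (Cross-check: r(A) ≤ ||A||_2 ≈ 7.0401; equality holds whenever A is normal, though it can also hold for some non-normal A.)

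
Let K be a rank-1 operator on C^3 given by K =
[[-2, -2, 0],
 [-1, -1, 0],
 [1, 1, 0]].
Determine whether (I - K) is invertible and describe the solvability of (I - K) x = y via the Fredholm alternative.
(I - K) is invertible (det(I - K) = 4 ≠ 0), so for every y in C^3 the equation (I - K) x = y has a unique solution.

K has rank 1, so it is an outer product K = u v^T: every row of K is a multiple of one row vector. Reading off the entries, u = (-2, -1, 1) and v = (1, 1, 0) (row i of K equals u_i·v^T). A rank-one matrix u v^T satisfies K u = u (v·u) and kills the (2)-dimensional subspace v^⊥, so its characteristic polynomial is lambda^2 (lambda - v·u) with v·u = tr K = -3. Hence the eigenvalues of I - K are 1 (multiplicity 2) and 1 - (-3) = 4, so det(I - K) = 4. (Direct check: I - K =
[[3, 2, 0],
 [1, 2, 0],
 [-1, -1, 1]]
has determinant 4.) The finite-dimensional Fredholm alternative says: either (I - K) is invertible, or ker(I - K) ≠ {0} and then range(I - K) = ker((I - K)^*)^⊥, with dim ker(I - K) = dim ker((I - K)^*). Since det(I - K) ≠ 0, 1 is not an eigenvalue of K and ker(I - K) = {0}, so we are in the first case: for every y there is a unique x = (I - K)^(-1) y. Explicitly, by the Sherman–Morrison formula, (I - u v^T)^(-1) = I + u v^T/(1 - v·u), i.e. (I - K)^(-1) = I + K/(4).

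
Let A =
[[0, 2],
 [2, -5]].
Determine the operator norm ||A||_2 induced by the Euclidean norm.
||A||_2 = sqrt((33 + sqrt(1025))/2) ≈ 5.7016 (= sqrt(largest eigenvalue of A^T A))

||A||_2 = sigma_max(A) = sqrt(lambda_max(A^T A)). Form the symmetric matrix M = A^T A =
[[4, -10],
 [-10, 29]].
Its characteristic polynomial (trace, determinant of M give the coefficients) is
  p(λ) = det(λ I - M) = λ^2 - 33λ + 16.
For λ^2 - 33λ + 16 the discriminant is 1025. It is nonnegative but not a perfect square, so the roots are real and irrational: λ = (33 ± sqrt(1025))/2 ≈ 32.5078, 0.4922.
So the eigenvalues of A^T A are ≈ 0.4922, 32.5078 (all ≥ 0, as they must be for A^T A). The largest is λ_max = (33 + sqrt(1025))/2 ≈ 32.5078, hence ||A||_2 = sqrt(λ_max) = sqrt((33 + sqrt(1025))/2) ≈ 5.7016.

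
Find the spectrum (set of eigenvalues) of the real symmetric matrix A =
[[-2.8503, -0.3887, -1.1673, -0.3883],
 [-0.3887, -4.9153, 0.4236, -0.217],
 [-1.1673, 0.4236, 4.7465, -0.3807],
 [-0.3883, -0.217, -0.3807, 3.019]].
sigma(A) ≈ {-5, -3, 3, 5}

A is real symmetric, so its spectrum consists of real eigenvalues. Expanding the characteristic polynomial of the displayed matrix gives
  det(λ I - A) = p(λ) = λ^4 + (0)λ^3 + (-34)λ^2 + (-0.0024)λ + (225).
Solving p(λ) = 0 yields eigenvalues ≈ -5, -3, 3, 5. (A is shown rounded to 4 decimals, so these recover the underlying integer eigenvalues to within that precision.)
Verification: the trace of A = 0 equals the sum of eigenvalues 0, and det(A) ≈ 224.9997 matches the eigenvalue product 225.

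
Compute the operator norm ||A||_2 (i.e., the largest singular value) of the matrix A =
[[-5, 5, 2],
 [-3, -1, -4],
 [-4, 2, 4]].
||A||_2 ≈ 9.1723 (= sqrt(largest eigenvalue of A^T A))

||A||_2 = sigma_max(A) = sqrt(lambda_max(A^T A)). Form the symmetric matrix M = A^T A =
[[50, -30, -14],
 [-30, 30, 22],
 [-14, 22, 36]].
Its characteristic polynomial (trace, sum of principal 2x2 minors, determinant of M give the coefficients) is
  p(λ) = det(λ I - M) = λ^3 - 116λ^2 + 2800λ - 10000.
No integer candidate from the rational root theorem (±divisors of 10000) is a root, so the roots are irrational. The cubic discriminant is Δ = 11015200000 > 0, so there are three distinct real roots. p(4) = -592 and p(5) = 1225 have opposite signs, so a root lies in (4, 5); Newton's method refines it to λ ≈ 4.3136. p(27) = 719 and p(28) = -592 have opposite signs, so a root lies in (27, 28); Newton's method refines it to λ ≈ 27.5547. p(84) = -592 and p(85) = 4025 have opposite signs, so a root lies in (84, 85); Newton's method refines it to λ ≈ 84.1316. Check (Vieta): the three roots sum to 116, matching tr M = 116.
So the eigenvalues of A^T A are ≈ 4.3136, 27.5547, 84.1316 (all ≥ 0, as they must be for A^T A). The largest is λ_max ≈ 84.1316, hence ||A||_2 = sqrt(λ_max) ≈ 9.1723.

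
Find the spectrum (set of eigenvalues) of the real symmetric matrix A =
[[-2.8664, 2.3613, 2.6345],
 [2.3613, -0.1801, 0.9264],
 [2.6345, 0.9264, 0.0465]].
sigma(A) ≈ {-5, -1, 3}

A is real symmetric, so its spectrum consists of real eigenvalues. Expanding the characteristic polynomial of the displayed matrix gives
  det(λ I - A) = p(λ) = λ^3 + (3)λ^2 + (-13)λ + (-15).
Solving p(λ) = 0 yields eigenvalues ≈ -5, -1, 3. (A is shown rounded to 4 decimals, so these recover the underlying integer eigenvalues to within that precision.)
Verification: the trace of A = -3 equals the sum of eigenvalues -3, and det(A) ≈ 15.0007 matches the eigenvalue product 15.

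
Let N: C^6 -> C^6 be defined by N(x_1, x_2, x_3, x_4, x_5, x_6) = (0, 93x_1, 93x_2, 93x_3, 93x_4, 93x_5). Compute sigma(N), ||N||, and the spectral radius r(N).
sigma(N) = {0}; ||N|| = 93; r(N) = 0. (N is nilpotent with N^6 = 0.)

On C^6, N is a strictly lower-triangular matrix with 93 on the subdiagonal and zeros elsewhere, so its characteristic polynomial is lambda^6 and every eigenvalue is 0: sigma(N) = {0}. For the operator norm, N e_i = 93e_{i+1} for i = 1, ..., 5 and N e_6 = 0, so the singular values of N are 93 (with multiplicity 5) and 0; hence ||N|| = 93. The spectral radius r(N) = max|lambda| = 0. Note ||N|| > r(N) — characteristic of non-normal nilpotent operators. Indeed N^6 = 0.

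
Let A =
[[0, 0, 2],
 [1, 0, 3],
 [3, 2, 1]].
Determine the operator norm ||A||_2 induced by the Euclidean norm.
||A||_2 ≈ 4.4795 (= sqrt(largest eigenvalue of A^T A))

||A||_2 = sigma_max(A) = sqrt(lambda_max(A^T A)). Form the symmetric matrix M = A^T A =
[[10, 6, 6],
 [6, 4, 2],
 [6, 2, 14]].
Its characteristic polynomial (trace, sum of principal 2x2 minors, determinant of M give the coefficients) is
  p(λ) = det(λ I - M) = λ^3 - 28λ^2 + 160λ - 16.
No integer candidate from the rational root theorem (±divisors of 16) is a root, so the roots are irrational. The cubic discriminant is Δ = 3564800 > 0, so there are three distinct real roots. p(0) = -16 and p(1) = 117 have opposite signs, so a root lies in (0, 1); Newton's method refines it to λ ≈ 0.1018. p(7) = 75 and p(8) = -16 have opposite signs, so a root lies in (7, 8); Newton's method refines it to λ ≈ 7.8321. p(20) = -16 and p(21) = 257 have opposite signs, so a root lies in (20, 21); Newton's method refines it to λ ≈ 20.0661. Check (Vieta): the three roots sum to 28, matching tr M = 28.
So the eigenvalues of A^T A are ≈ 0.1018, 7.8321, 20.0661 (all ≥ 0, as they must be for A^T A). The largest is λ_max ≈ 20.0661, hence ||A||_2 = sqrt(λ_max) ≈ 4.4795.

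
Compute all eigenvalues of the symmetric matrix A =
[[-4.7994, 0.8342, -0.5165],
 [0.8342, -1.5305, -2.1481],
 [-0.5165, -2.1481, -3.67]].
sigma(A) ≈ {-5, 0} (-5 with multiplicity 2)

A is real symmetric, so its spectrum consists of real eigenvalues. Expanding the characteristic polynomial of the displayed matrix gives
  det(λ I - A) = p(λ) = λ^3 + (10)λ^2 + (25)λ + (-0.0014).
Solving p(λ) = 0 yields eigenvalues ≈ -5, -5, 0. (A is shown rounded to 4 decimals, so these recover the underlying integer eigenvalues to within that precision.)
Verification: the trace of A = -10 equals the sum of eigenvalues -10, and det(A) ≈ 0.0014 matches the eigenvalue product 0.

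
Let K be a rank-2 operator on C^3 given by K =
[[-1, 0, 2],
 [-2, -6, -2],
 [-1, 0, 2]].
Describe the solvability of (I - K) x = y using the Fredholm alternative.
(I - K) is singular (det(I - K) = 0, i.e. 1 ∈ sigma(K)). (I - K) x = y is solvable iff y ⊥ ker((I - K)^*) = span{(-1, 0, 2)}, i.e. iff -y_1 + 2y_3 = 0. When solvable, x is determined up to adding multiples of (7, -4, 7) (ker(I - K) = span{(7, -4, 7)}, dimension 1).

K has rank 2 and factors as K = U V^T = u1 v1^T + u2 v2^T with u1 = (1, 2, 1), v1 = (-1, 0, 2), u2 = (0, 3, 0), v2 = (0, -2, -2) (multiplying out reproduces the displayed K). The nonzero eigenvalues of U V^T coincide with those of the 2 x 2 matrix G = V^T U = [[v1·u1, v1·u2], [v2·u1, v2·u2]] = [[1, 0], [-6, -6]], and by the Sylvester determinant identity det(I_3 - U V^T) = det(I_2 - V^T U) = det([[0, 0], [6, 7]]) = (0)(7) - (0)(6) = 0. (Direct check: I - K =
[[2, 0, -2],
 [2, 7, 2],
 [1, 0, -1]]
has determinant 0.) So 1 is an eigenvalue of K and (I - K) is not invertible. The finite-dimensional Fredholm alternative says: either (I - K) is invertible, or ker(I - K) ≠ {0} and then range(I - K) = ker((I - K)^*)^⊥, with dim ker(I - K) = dim ker((I - K)^*). We are in the second case, so we compute both kernels via the 2 x 2 reduction. If (I - U V^T) x = 0 then x = U (V^T x) lies in the column space of U; writing x = U b gives U (I_2 - G) b = 0, and since u1, u2 are independent, (I_2 - G) b = 0. With I_2 - G = [[0, 0], [6, 7]] (singular, as its determinant is 0) a null vector is b = (7, -6), so ker(I - K) = span{7·u1 + (-6)·u2} = span{(7, -4, 7)}. For the adjoint, (I - K)^* = I - K^T = I - V U^T, and the same argument gives ker((I - K)^*) = {V a : (I_2 - G)^T a = 0}; (I_2 - G)^T = [[0, 6], [0, 7]] has null vector a = (1, 0), so ker((I - K)^*) = span{1·v1 + (0)·v2} = span{(-1, 0, 2)}. (Both kernels are 1-dimensional, matching rank(I - K) = 2.) Therefore (I - K) x = y is solvable iff <y, (-1, 0, 2)> = 0, i.e. iff -y_1 + 2y_3 = 0; when solvable the solution set is the line x_p + c·(7, -4, 7), c ∈ C.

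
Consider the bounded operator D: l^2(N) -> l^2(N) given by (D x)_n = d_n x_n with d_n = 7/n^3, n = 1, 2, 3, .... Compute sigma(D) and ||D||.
sigma(D) = {7/n^3 : n ≥ 1} ∪ {0}; ||D|| = 7

A bounded diagonal operator on l^2 with diagonal entries d_n has spectrum equal to the closure of {d_n : n ≥ 1}: every d_n is an eigenvalue (with eigenvector e_n), so {d_n} ⊂ sigma(D); the spectrum is closed, so its closure is too; and for lambda not in the closure, (D - lambda I) has bounded inverse (the diagonal entries 1/(d_n - lambda) are bounded). For our sequence d_n = 7/n^3, n = 1, 2, 3, ...:
  - {d_n} = {7/n^3 : n ≥ 1}; the only limit point is 0
  - closure = {7/n^3 : n ≥ 1} ∪ {0}
For the norm: a diagonal operator has ||D|| = sup_n |d_n|. Here d_n = 7/n^3 is positive and decreasing, so sup_n |d_n| = d_1 = 7. So ||D|| = 7.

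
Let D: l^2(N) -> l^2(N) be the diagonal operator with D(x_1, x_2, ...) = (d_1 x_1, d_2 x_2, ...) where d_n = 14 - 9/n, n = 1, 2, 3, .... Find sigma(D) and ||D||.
sigma(D) = {14 - 9/n : n ≥ 1} ∪ {14}; ||D|| = 14

A bounded diagonal operator on l^2 with diagonal entries d_n has spectrum equal to the closure of {d_n : n ≥ 1}: every d_n is an eigenvalue (with eigenvector e_n), so {d_n} ⊂ sigma(D); the spectrum is closed, so its closure is too; and for lambda not in the closure, (D - lambda I) has bounded inverse (the diagonal entries 1/(d_n - lambda) are bounded). For our sequence d_n = 14 - 9/n, n = 1, 2, 3, ...:
  - {d_n} = {14 - 9/n : n ≥ 1}; the only limit point is 14
  - closure = {14 - 9/n : n ≥ 1} ∪ {14}
For the norm: a diagonal operator has ||D|| = sup_n |d_n|. Here d_n = 14 - 9/n increases monotonically from d_1 = 5 toward 14, with all terms in [5, 14); so sup_n |d_n| = 14 (the supremum is the limit, not attained). So ||D|| = 14.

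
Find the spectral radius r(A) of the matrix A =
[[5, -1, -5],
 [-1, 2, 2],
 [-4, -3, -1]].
r(A) ≈ 7.1681

The eigenvalues of A are the roots of its characteristic polynomial. With M = A (coefficients from the trace, the sum of principal 2x2 minors, and det A):
  p(λ) = det(λ I - M) = λ^3 - 6λ^2 - 12λ + 26.
No integer candidate from the rational root theorem (±divisors of 26) is a root, so the roots are irrational. The cubic discriminant is Δ = 50004 > 0, so there are three distinct real roots. p(-3) = -19 and p(-2) = 18 have opposite signs, so a root lies in (-3, -2); Newton's method refines it to λ ≈ -2.5761. p(1) = 9 and p(2) = -14 have opposite signs, so a root lies in (1, 2); Newton's method refines it to λ ≈ 1.408. p(7) = -9 and p(8) = 58 have opposite signs, so a root lies in (7, 8); Newton's method refines it to λ ≈ 7.1681. Check (Vieta): the three roots sum to 6, matching tr M = 6.
Thus the eigenvalues (to 4 decimals) are -2.5761 (modulus 2.5761); 1.408 (modulus 1.408); 7.1681 (modulus 7.1681). The spectral radius is the largest modulus: r(A) ≈ 7.1681. (Cross-check: r(A) ≤ ||A||_2 ≈ 7.7484; equality holds whenever A is normal, though it can also hold for some non-normal A.)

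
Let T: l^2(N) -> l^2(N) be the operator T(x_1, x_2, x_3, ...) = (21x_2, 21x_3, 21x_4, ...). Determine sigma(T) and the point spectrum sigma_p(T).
sigma(T) = closed disk {z in C : |z| ≤ 21}; sigma_p(T) = open disk {z in C : |z| < 21}

Note T = 21·V where V is the unit left shift (V x)_k = x_{k+1}; so sigma(T) = 21·sigma(V) and ||T|| = 21||V||. ||T x||^2 = 441sum_{k≥2} |x_k|^2 ≤ 441||x||^2, with equality on {x : x_1 = 0}, so ||T|| = 21. For any lambda with |lambda| < 21, set r = lambda/21 (|r| < 1); the vector x = (1, r, r^2, ...) is in l^2 and satisfies T x = 21(r, r^2, ...) = lambda x, so lambda is an eigenvalue. On the boundary |lambda| = 21 the geometric series diverges, so no l^2 eigenvector exists, but these lambda lie in the approximate point spectrum. Hence sigma(T) is the closed disk of radius 21 and sigma_p(T) is the open disk.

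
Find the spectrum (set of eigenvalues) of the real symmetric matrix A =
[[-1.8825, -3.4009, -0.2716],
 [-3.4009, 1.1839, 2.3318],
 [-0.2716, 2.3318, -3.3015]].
sigma(A) ≈ {-5, -3, 4}

A is real symmetric, so its spectrum consists of real eigenvalues. Expanding the characteristic polynomial of the displayed matrix gives
  det(λ I - A) = p(λ) = λ^3 + (4)λ^2 + (-17)λ + (-60).
Solving p(λ) = 0 yields eigenvalues ≈ -5, -3, 4. (A is shown rounded to 4 decimals, so these recover the underlying integer eigenvalues to within that precision.)
Verification: the trace of A = -4 equals the sum of eigenvalues -4, and det(A) ≈ 59.9996 matches the eigenvalue product 60.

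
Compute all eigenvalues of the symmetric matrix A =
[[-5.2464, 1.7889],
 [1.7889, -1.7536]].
sigma(A) ≈ {-6, -1}

A is real symmetric, so its spectrum consists of real eigenvalues. Expanding the characteristic polynomial of the displayed matrix gives
  det(λ I - A) = p(λ) = λ^2 + (7)λ + (6).
Solving p(λ) = 0 yields eigenvalues ≈ -6, -1. (A is shown rounded to 4 decimals, so these recover the underlying integer eigenvalues to within that precision.)
Verification: the trace of A = -7 equals the sum of eigenvalues -7, and det(A) ≈ 5.9999 matches the eigenvalue product 6.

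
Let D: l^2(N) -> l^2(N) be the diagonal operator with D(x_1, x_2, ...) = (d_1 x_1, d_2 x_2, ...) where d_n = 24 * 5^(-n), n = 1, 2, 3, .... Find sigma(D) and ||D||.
sigma(D) = {24 * 5^(-n) : n ≥ 1} ∪ {0}; ||D|| = 24/5

A bounded diagonal operator on l^2 with diagonal entries d_n has spectrum equal to the closure of {d_n : n ≥ 1}: every d_n is an eigenvalue (with eigenvector e_n), so {d_n} ⊂ sigma(D); the spectrum is closed, so its closure is too; and for lambda not in the closure, (D - lambda I) has bounded inverse (the diagonal entries 1/(d_n - lambda) are bounded). For our sequence d_n = 24 * 5^(-n), n = 1, 2, 3, ...:
  - {d_n} = {24 * 5^(-n) : n ≥ 1}; the only limit point is 0
  - closure = {24 * 5^(-n) : n ≥ 1} ∪ {0}
For the norm: a diagonal operator has ||D|| = sup_n |d_n|. Here d_n = 24 * 5^(-n) is positive and decreasing, so sup_n |d_n| = d_1 = 24/5. So ||D|| = 24/5.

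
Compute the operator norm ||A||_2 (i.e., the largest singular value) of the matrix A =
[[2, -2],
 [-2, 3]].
||A||_2 = sqrt((21 + sqrt(425))/2) ≈ 4.5616 (= sqrt(largest eigenvalue of A^T A))

||A||_2 = sigma_max(A) = sqrt(lambda_max(A^T A)). Form the symmetric matrix M = A^T A =
[[8, -10],
 [-10, 13]].
Its characteristic polynomial (trace, determinant of M give the coefficients) is
  p(λ) = det(λ I - M) = λ^2 - 21λ + 4.
For λ^2 - 21λ + 4 the discriminant is 425. It is nonnegative but not a perfect square, so the roots are real and irrational: λ = (21 ± sqrt(425))/2 ≈ 20.8078, 0.1922.
So the eigenvalues of A^T A are ≈ 0.1922, 20.8078 (all ≥ 0, as they must be for A^T A). The largest is λ_max = (21 + sqrt(425))/2 ≈ 20.8078, hence ||A||_2 = sqrt(λ_max) = sqrt((21 + sqrt(425))/2) ≈ 4.5616.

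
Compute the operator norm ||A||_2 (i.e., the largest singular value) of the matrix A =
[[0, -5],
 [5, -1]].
||A||_2 = sqrt((51 + sqrt(101))/2) ≈ 5.5249 (= sqrt(largest eigenvalue of A^T A))

||A||_2 = sigma_max(A) = sqrt(lambda_max(A^T A)). Form the symmetric matrix M = A^T A =
[[25, -5],
 [-5, 26]].
Its characteristic polynomial (trace, determinant of M give the coefficients) is
  p(λ) = det(λ I - M) = λ^2 - 51λ + 625.
For λ^2 - 51λ + 625 the discriminant is 101. It is nonnegative but not a perfect square, so the roots are real and irrational: λ = (51 ± sqrt(101))/2 ≈ 30.5249, 20.4751.
So the eigenvalues of A^T A are ≈ 20.4751, 30.5249 (all ≥ 0, as they must be for A^T A). The largest is λ_max = (51 + sqrt(101))/2 ≈ 30.5249, hence ||A||_2 = sqrt(λ_max) = sqrt((51 + sqrt(101))/2) ≈ 5.5249.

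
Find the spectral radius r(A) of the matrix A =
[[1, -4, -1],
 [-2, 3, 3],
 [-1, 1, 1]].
r(A) ≈ 5.9287

The eigenvalues of A are the roots of its characteristic polynomial. With M = A (coefficients from the trace, the sum of principal 2x2 minors, and det A):
  p(λ) = det(λ I - M) = λ^3 - 5λ^2 - 5λ - 3.
No integer candidate from the rational root theorem (±divisors of 3) is a root, so the roots are irrational. The cubic discriminant is Δ = -1968 < 0, so there is one real root and a complex-conjugate pair. p(5) = -28 and p(6) = 3 have opposite signs, so a root lies in (5, 6); Newton's method refines it to λ ≈ 5.9287. Dividing out (λ - (5.9287)) leaves approximately λ^2 + 0.9287λ + 0.506. For λ^2 + 0.9287λ + 0.506 the discriminant is -1.1616. It is negative, so the remaining roots are the complex-conjugate pair λ ≈ -0.4644 ± 0.5389i. Their product equals the constant term, so |λ|^2 ≈ 0.506 and |λ| ≈ 0.7113.
Thus the eigenvalues (to 4 decimals) are 5.9287 (modulus 5.9287); -0.4644 ± 0.5389i (modulus 0.7113). The spectral radius is the largest modulus: r(A) ≈ 5.9287. (Cross-check: r(A) ≤ ||A||_2 ≈ 6.31; equality holds whenever A is normal, though it can also hold for some non-normal A.)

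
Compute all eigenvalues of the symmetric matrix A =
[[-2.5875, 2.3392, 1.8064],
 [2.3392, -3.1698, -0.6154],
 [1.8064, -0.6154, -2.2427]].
sigma(A) ≈ {-6, -2, 0}

A is real symmetric, so its spectrum consists of real eigenvalues. Expanding the characteristic polynomial of the displayed matrix gives
  det(λ I - A) = p(λ) = λ^3 + (8)λ^2 + (12)λ + (0).
Solving p(λ) = 0 yields eigenvalues ≈ -6, -2, 0. (A is shown rounded to 4 decimals, so these recover the underlying integer eigenvalues to within that precision.)
Verification: the trace of A = -8 equals the sum of eigenvalues -8, and det(A) ≈ -0.0001 matches the eigenvalue product 0.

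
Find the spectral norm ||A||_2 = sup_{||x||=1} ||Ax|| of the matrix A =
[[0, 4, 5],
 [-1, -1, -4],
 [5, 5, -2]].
||A||_2 ≈ 8.046 (= sqrt(largest eigenvalue of A^T A))

||A||_2 = sigma_max(A) = sqrt(lambda_max(A^T A)). Form the symmetric matrix M = A^T A =
[[26, 26, -6],
 [26, 42, 14],
 [-6, 14, 45]].
Its characteristic polynomial (trace, sum of principal 2x2 minors, determinant of M give the coefficients) is
  p(λ) = det(λ I - M) = λ^3 - 113λ^2 + 3244λ - 7744.
No integer candidate from the rational root theorem (±divisors of 7744) is a root, so the roots are irrational. The cubic discriminant is Δ = 2604477328 > 0, so there are three distinct real roots. p(2) = -1700 and p(3) = 998 have opposite signs, so a root lies in (2, 3); Newton's method refines it to λ ≈ 2.6209. p(45) = 536 and p(46) = -292 have opposite signs, so a root lies in (45, 46); Newton's method refines it to λ ≈ 45.6408. p(64) = -832 and p(65) = 316 have opposite signs, so a root lies in (64, 65); Newton's method refines it to λ ≈ 64.7383. Check (Vieta): the three roots sum to 113, matching tr M = 113.
So the eigenvalues of A^T A are ≈ 2.6209, 45.6408, 64.7383 (all ≥ 0, as they must be for A^T A). The largest is λ_max ≈ 64.7383, hence ||A||_2 = sqrt(λ_max) ≈ 8.046.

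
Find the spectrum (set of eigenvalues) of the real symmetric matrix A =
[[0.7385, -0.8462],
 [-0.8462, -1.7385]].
sigma(A) ≈ {-2, 1}

A is real symmetric, so its spectrum consists of real eigenvalues. Expanding the characteristic polynomial of the displayed matrix gives
  det(λ I - A) = p(λ) = λ^2 + (1)λ + (-2).
Solving p(λ) = 0 yields eigenvalues ≈ -2, 1. (A is shown rounded to 4 decimals, so these recover the underlying integer eigenvalues to within that precision.)
Verification: the trace of A = -1 equals the sum of eigenvalues -1, and det(A) ≈ -1.9999 matches the eigenvalue product -2.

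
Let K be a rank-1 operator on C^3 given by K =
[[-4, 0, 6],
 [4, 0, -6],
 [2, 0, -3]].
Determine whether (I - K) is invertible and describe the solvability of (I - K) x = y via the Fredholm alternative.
(I - K) is invertible (det(I - K) = 8 ≠ 0), so for every y in C^3 the equation (I - K) x = y has a unique solution.

K has rank 1, so it is an outer product K = u v^T: every row of K is a multiple of one row vector. Reading off the entries, u = (2, -2, -1) and v = (-2, 0, 3) (row i of K equals u_i·v^T). A rank-one matrix u v^T satisfies K u = u (v·u) and kills the (2)-dimensional subspace v^⊥, so its characteristic polynomial is lambda^2 (lambda - v·u) with v·u = tr K = -7. Hence the eigenvalues of I - K are 1 (multiplicity 2) and 1 - (-7) = 8, so det(I - K) = 8. (Direct check: I - K =
[[5, 0, -6],
 [-4, 1, 6],
 [-2, 0, 4]]
has determinant 8.) The finite-dimensional Fredholm alternative says: either (I - K) is invertible, or ker(I - K) ≠ {0} and then range(I - K) = ker((I - K)^*)^⊥, with dim ker(I - K) = dim ker((I - K)^*). Since det(I - K) ≠ 0, 1 is not an eigenvalue of K and ker(I - K) = {0}, so we are in the first case: for every y there is a unique x = (I - K)^(-1) y. Explicitly, by the Sherman–Morrison formula, (I - u v^T)^(-1) = I + u v^T/(1 - v·u), i.e. (I - K)^(-1) = I + K/(8).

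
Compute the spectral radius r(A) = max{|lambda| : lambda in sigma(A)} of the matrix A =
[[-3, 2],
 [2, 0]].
r(A) = 4

The eigenvalues of A are the roots of its characteristic polynomial. With M = A (coefficients from the trace and determinant):
  p(λ) = det(λ I - M) = λ^2 + 3λ - 4.
For λ^2 + 3λ - 4 the discriminant is 25. It is a perfect square (5^2), so the roots are rational: λ = (-3 ± 5)/2 = 1, -4.
Thus the eigenvalues (to 4 decimals) are 1 (modulus 1); -4 (modulus 4). The spectral radius is the largest modulus: r(A) = 4. (Cross-check: r(A) ≤ ||A||_2 ≈ 4; equality holds whenever A is normal, though it can also hold for some non-normal A.)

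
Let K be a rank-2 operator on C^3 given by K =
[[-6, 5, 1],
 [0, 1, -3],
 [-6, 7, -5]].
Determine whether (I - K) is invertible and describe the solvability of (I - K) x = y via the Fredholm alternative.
(I - K) is invertible (det(I - K) = 57 ≠ 0), so for every y in C^3 the equation (I - K) x = y has a unique solution.

K has rank 2 and factors as K = U V^T = u1 v1^T + u2 v2^T with u1 = (-2, 0, -2), v1 = (3, -3, 1), u2 = (-1, 1, 1), v2 = (0, 1, -3) (multiplying out reproduces the displayed K). The nonzero eigenvalues of U V^T coincide with those of the 2 x 2 matrix G = V^T U = [[v1·u1, v1·u2], [v2·u1, v2·u2]] = [[-8, -5], [6, -2]], and by the Sylvester determinant identity det(I_3 - U V^T) = det(I_2 - V^T U) = det([[9, 5], [-6, 3]]) = (9)(3) - (5)(-6) = 57. (Direct check: I - K =
[[7, -5, -1],
 [0, 0, 3],
 [6, -7, 6]]
has determinant 57.) The finite-dimensional Fredholm alternative says: either (I - K) is invertible, or ker(I - K) ≠ {0} and then range(I - K) = ker((I - K)^*)^⊥, with dim ker(I - K) = dim ker((I - K)^*). Since det(I - K) ≠ 0, 1 is not an eigenvalue of K and ker(I - K) = {0}, so we are in the first case: for every y there is a unique x = (I - K)^(-1) y. (Explicitly, by the Woodbury identity, (I - U V^T)^(-1) = I + U (I_2 - G)^(-1) V^T.)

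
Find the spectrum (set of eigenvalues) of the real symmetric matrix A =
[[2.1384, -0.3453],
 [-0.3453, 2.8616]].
sigma(A) ≈ {2, 3}

A is real symmetric, so its spectrum consists of real eigenvalues. Expanding the characteristic polynomial of the displayed matrix gives
  det(λ I - A) = p(λ) = λ^2 + (-5)λ + (6).
Solving p(λ) = 0 yields eigenvalues ≈ 2, 3. (A is shown rounded to 4 decimals, so these recover the underlying integer eigenvalues to within that precision.)
Verification: the trace of A = 5 equals the sum of eigenvalues 5, and det(A) ≈ 6.0000 matches the eigenvalue product 6.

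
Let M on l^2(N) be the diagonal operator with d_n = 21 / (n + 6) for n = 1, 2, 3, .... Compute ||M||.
||M|| = 3 (attained at n = 1)

For M diagonal, ||M|| = sup_n |d_n| = sup_n 21/(n + 6). This is positive and strictly decreasing in n, so the supremum is attained at n = 1: d_1 = 21/(1 + 6) = 3. Hence ||M|| = 3.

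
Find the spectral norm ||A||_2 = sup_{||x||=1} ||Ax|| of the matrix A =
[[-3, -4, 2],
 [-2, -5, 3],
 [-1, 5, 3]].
||A||_2 ≈ 8.5987 (= sqrt(largest eigenvalue of A^T A))

||A||_2 = sigma_max(A) = sqrt(lambda_max(A^T A)). Form the symmetric matrix M = A^T A =
[[14, 17, -15],
 [17, 66, -8],
 [-15, -8, 22]].
Its characteristic polynomial (trace, sum of principal 2x2 minors, determinant of M give the coefficients) is
  p(λ) = det(λ I - M) = λ^3 - 102λ^2 + 2106λ - 2304.
No integer candidate from the rational root theorem (±divisors of 2304) is a root, so the roots are irrational. The cubic discriminant is Δ = 7767030384 > 0, so there are three distinct real roots. p(1) = -299 and p(2) = 1508 have opposite signs, so a root lies in (1, 2); Newton's method refines it to λ ≈ 1.1583. p(26) = 1076 and p(27) = -117 have opposite signs, so a root lies in (26, 27); Newton's method refines it to λ ≈ 26.9035. p(73) = -3107 and p(74) = 212 have opposite signs, so a root lies in (73, 74); Newton's method refines it to λ ≈ 73.9382. Check (Vieta): the three roots sum to 102, matching tr M = 102.
So the eigenvalues of A^T A are ≈ 1.1583, 26.9035, 73.9382 (all ≥ 0, as they must be for A^T A). The largest is λ_max ≈ 73.9382, hence ||A||_2 = sqrt(λ_max) ≈ 8.5987.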